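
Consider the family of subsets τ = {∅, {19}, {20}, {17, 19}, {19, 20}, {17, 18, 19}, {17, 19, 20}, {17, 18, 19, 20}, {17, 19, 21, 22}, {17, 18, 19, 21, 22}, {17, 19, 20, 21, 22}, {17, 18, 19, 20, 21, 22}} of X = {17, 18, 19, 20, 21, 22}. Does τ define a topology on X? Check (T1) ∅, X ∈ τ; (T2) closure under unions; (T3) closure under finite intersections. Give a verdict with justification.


τ IS a topology on X.

Axiom (T1): ∅ ∈ τ? Yes; X ∈ τ? Yes.
Axiom (T2/T3): check pairwise unions and intersections of members of τ.
All pairwise intersections and unions checked — each lies in τ. Therefore τ satisfies (T1), (T2), (T3): it IS a topology on X.


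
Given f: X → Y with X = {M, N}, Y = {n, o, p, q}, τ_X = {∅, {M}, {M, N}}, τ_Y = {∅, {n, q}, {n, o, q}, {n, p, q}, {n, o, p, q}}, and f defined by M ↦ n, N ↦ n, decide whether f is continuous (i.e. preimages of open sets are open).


f IS continuous.

Compute f^{-1}(U) for each U ∈ τ_Y:
  U = ∅: f^{-1}(U) = ∅ ∈ τ_X ✓.
  U = {n, q}: f^{-1}(U) = {M, N} ∈ τ_X ✓.
  U = {n, o, q}: f^{-1}(U) = {M, N} ∈ τ_X ✓.
  U = {n, p, q}: f^{-1}(U) = {M, N} ∈ τ_X ✓.
  U = {n, o, p, q}: f^{-1}(U) = {M, N} ∈ τ_X ✓.
Every preimage lies in τ_X, so f IS continuous.


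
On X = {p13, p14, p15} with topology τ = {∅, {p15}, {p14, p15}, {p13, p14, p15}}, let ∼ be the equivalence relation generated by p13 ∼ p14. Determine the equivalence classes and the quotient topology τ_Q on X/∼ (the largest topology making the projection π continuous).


X/∼ = {[p13=p14], [p15]}; |τ_Q| = 3.

Equivalence classes: [p13=p14], [p15].
Quotient map π: X → X/∼ sends p13 ↦ [p13=p14], p14 ↦ [p13=p14], p15 ↦ [p15].
For each subset V ⊆ X/∼, compute π^{-1}(V) ⊆ X and check whether π^{-1}(V) ∈ τ. V is open in τ_Q iff π^{-1}(V) ∈ τ.
  V = {}: π^{-1}(V) = ∅ ∈ τ ✓.
  V = {[p13=p14]}: π^{-1}(V) = {p13, p14} ∉ τ ✗.
  V = {[p15]}: π^{-1}(V) = {p15} ∈ τ ✓.
  V = {[p13=p14], [p15]}: π^{-1}(V) = {p13, p14, p15} ∈ τ ✓.
Open sets in the quotient: τ_Q = {{}, {[p15]}, {[p13=p14], [p15]}} (3 elements).


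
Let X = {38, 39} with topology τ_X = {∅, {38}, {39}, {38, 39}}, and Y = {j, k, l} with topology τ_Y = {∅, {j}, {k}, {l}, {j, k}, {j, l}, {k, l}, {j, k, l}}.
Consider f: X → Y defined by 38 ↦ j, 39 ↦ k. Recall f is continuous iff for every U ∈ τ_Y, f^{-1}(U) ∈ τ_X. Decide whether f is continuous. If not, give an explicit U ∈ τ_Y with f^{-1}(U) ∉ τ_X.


f IS continuous.

Compute f^{-1}(U) for each U ∈ τ_Y:
  U = ∅: f^{-1}(U) = ∅ ∈ τ_X ✓.
  U = {j}: f^{-1}(U) = {38} ∈ τ_X ✓.
  U = {k}: f^{-1}(U) = {39} ∈ τ_X ✓.
  U = {l}: f^{-1}(U) = ∅ ∈ τ_X ✓.
  U = {j, k}: f^{-1}(U) = {38, 39} ∈ τ_X ✓.
  U = {j, l}: f^{-1}(U) = {38} ∈ τ_X ✓.
  U = {k, l}: f^{-1}(U) = {39} ∈ τ_X ✓.
  U = {j, k, l}: f^{-1}(U) = {38, 39} ∈ τ_X ✓.
Every preimage lies in τ_X, so f IS continuous.


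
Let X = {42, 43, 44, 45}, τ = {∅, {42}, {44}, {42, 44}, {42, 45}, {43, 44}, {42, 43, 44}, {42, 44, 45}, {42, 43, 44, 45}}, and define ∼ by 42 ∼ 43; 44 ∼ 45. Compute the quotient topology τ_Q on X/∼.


X/∼ = {[42=43], [44=45]}; |τ_Q| = 2.

Equivalence classes: [42=43], [44=45].
Quotient map π: X → X/∼ sends 42 ↦ [42=43], 43 ↦ [42=43], 44 ↦ [44=45], 45 ↦ [44=45].
For each subset V ⊆ X/∼, compute π^{-1}(V) ⊆ X and check whether π^{-1}(V) ∈ τ. V is open in τ_Q iff π^{-1}(V) ∈ τ.
  V = {}: π^{-1}(V) = ∅ ∈ τ ✓.
  V = {[42=43]}: π^{-1}(V) = {42, 43} ∉ τ ✗.
  V = {[44=45]}: π^{-1}(V) = {44, 45} ∉ τ ✗.
  V = {[42=43], [44=45]}: π^{-1}(V) = {42, 43, 44, 45} ∈ τ ✓.
Open sets in the quotient: τ_Q = {{}, {[42=43], [44=45]}} (2 elements).


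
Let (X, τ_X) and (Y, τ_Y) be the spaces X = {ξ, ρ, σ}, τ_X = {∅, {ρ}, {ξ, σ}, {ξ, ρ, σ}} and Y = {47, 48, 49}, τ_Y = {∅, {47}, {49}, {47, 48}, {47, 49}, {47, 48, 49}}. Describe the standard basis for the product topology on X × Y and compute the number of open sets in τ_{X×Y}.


Basis B = {∅ × ∅, {ρ} × {47}, {ρ} × {49}, {ξ, σ} × {47}, {ξ, σ} × {49}, {ρ} × {47, 48}, {ρ} × {47, 49}, {ξ, ρ, σ} × {47}, {ξ, ρ, σ} × {49}, {ρ} × {47, 48, 49}, {ξ, σ} × {47, 48}, {ξ, σ} × {47, 49}, {ξ, σ} × {47, 48, 49}, {ξ, ρ, σ} × {47, 48}, {ξ, ρ, σ} × {47, 49}, {ξ, ρ, σ} × {47, 48, 49}}; |τ_{X×Y}| = 36.

Enumerate products U × V with U ∈ τ_X, V ∈ τ_Y (deduplicated):
  ∅ × ∅ = {} (∅)
  {ρ} × {47} = {(ρ,47)}
  {ρ} × {49} = {(ρ,49)}
  {ξ, σ} × {47} = {(ξ,47), (σ,47)}
  {ξ, σ} × {49} = {(ξ,49), (σ,49)}
  {ρ} × {47, 48} = {(ρ,47), (ρ,48)}
  {ρ} × {47, 49} = {(ρ,47), (ρ,49)}
  {ξ, ρ, σ} × {47} = {(ξ,47), (ρ,47), (σ,47)}
  {ξ, ρ, σ} × {49} = {(ξ,49), (ρ,49), (σ,49)}
  {ρ} × {47, 48, 49} = {(ρ,47), (ρ,48), (ρ,49)}
  {ξ, σ} × {47, 48} = {(ξ,47), (ξ,48), (σ,47), (σ,48)}
  {ξ, σ} × {47, 49} = {(ξ,47), (ξ,49), (σ,47), (σ,49)}
  {ξ, σ} × {47, 48, 49} = {(ξ,47), (ξ,48), (ξ,49), (σ,47), (σ,48), (σ,49)}
  {ξ, ρ, σ} × {47, 48} = {(ξ,47), (ξ,48), (ρ,47), (ρ,48), (σ,47), (σ,48)}
  {ξ, ρ, σ} × {47, 49} = {(ξ,47), (ξ,49), (ρ,47), (ρ,49), (σ,47), (σ,49)}
  {ξ, ρ, σ} × {47, 48, 49} = {(ξ,47), (ξ,48), (ξ,49), (ρ,47), (ρ,48), (ρ,49), (σ,47), (σ,48), (σ,49)}
These 16 distinct sets form the basis B.
Close under arbitrary unions to get τ_{X×Y}; counting gives |τ_{X×Y}| = 36.


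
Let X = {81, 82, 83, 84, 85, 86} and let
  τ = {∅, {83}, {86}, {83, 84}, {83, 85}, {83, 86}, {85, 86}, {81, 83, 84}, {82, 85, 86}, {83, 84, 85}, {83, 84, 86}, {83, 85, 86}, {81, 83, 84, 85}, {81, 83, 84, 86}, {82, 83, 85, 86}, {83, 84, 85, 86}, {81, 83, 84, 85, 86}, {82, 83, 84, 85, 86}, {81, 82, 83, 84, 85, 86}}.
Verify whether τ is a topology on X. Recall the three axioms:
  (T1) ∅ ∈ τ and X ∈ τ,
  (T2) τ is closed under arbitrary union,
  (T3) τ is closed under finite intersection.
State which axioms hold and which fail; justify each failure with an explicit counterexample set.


τ is NOT a topology on X.

Axiom (T1): ∅ ∈ τ? Yes; X ∈ τ? Yes.
Axiom (T2/T3): check pairwise unions and intersections of members of τ.
Counterexample for (T3): {83, 85} ∩ {85, 86} = {85} ∉ τ. Therefore τ is NOT a topology.


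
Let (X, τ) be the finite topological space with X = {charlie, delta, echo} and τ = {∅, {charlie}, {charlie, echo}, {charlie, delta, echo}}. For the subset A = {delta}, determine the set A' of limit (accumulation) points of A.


A' = ∅

For each x ∈ X, list the open sets U ∈ τ with x ∈ U, then check whether U ∩ (A ∖ {x}) ≠ ∅ for every such U.
  x = charlie: open {charlie} ∋ x has {charlie} ∩ (A ∖ {charlie}) = ∅, so x is NOT a limit point.
  x = delta: open {charlie, delta, echo} ∋ x has {charlie, delta, echo} ∩ (A ∖ {delta}) = ∅, so x is NOT a limit point.
  x = echo: open {charlie, echo} ∋ x has {charlie, echo} ∩ (A ∖ {echo}) = ∅, so x is NOT a limit point.
Collecting: A' = ∅.


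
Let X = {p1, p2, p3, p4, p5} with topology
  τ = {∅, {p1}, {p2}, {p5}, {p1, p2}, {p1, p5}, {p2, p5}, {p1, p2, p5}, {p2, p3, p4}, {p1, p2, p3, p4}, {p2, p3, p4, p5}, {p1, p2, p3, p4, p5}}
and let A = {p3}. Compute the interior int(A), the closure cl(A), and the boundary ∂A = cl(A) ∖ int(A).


int(A) = ∅, cl(A) = {p3, p4}, ∂A = {p3, p4}.

Closed sets in (X, τ) are complements of opens:
  closed(X, τ) = {∅, {p1}, {p5}, {p1, p5}, {p3, p4}, {p1, p3, p4}, {p2, p3, p4}, {p3, p4, p5}, {p1, p2, p3, p4}, {p1, p3, p4, p5}, {p2, p3, p4, p5}, {p1, p2, p3, p4, p5}}.
int(A) = ⋃ {U ∈ τ : U ⊆ A}. Opens contained in A: ∅.
Taking the union of these: int(A) = ∅.
cl(A) = ⋂ {C closed : A ⊆ C}. Closed sets containing A: {p3, p4}, {p1, p3, p4}, {p2, p3, p4}, {p3, p4, p5}, {p1, p2, p3, p4}, {p1, p3, p4, p5}, {p2, p3, p4, p5}, {p1, p2, p3, p4, p5}.
Intersecting these: cl(A) = {p3, p4}.
∂A = cl(A) ∖ int(A) = {p3, p4} ∖ ∅ = {p3, p4}.


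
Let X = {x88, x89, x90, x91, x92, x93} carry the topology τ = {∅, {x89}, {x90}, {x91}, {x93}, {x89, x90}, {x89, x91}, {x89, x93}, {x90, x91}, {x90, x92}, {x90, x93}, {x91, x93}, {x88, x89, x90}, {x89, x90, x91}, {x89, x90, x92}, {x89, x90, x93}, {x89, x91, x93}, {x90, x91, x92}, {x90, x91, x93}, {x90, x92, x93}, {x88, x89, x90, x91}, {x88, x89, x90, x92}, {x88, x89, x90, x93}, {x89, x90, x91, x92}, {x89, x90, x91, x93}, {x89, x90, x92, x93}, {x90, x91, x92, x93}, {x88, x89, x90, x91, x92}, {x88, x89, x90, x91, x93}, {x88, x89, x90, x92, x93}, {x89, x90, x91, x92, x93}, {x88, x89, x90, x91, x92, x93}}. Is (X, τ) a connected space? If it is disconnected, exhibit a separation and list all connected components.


(X, τ) is disconnected; components = [{x91}, {x93}, {x88, x89, x90, x92}].

Find clopen sets (U ∈ τ with X ∖ U ∈ τ):
  U = ∅, X ∖ U = {x88, x89, x90, x91, x92, x93} — both open, so U is clopen.
  U = {x91}, X ∖ U = {x88, x89, x90, x92, x93} — both open, so U is clopen.
  U = {x93}, X ∖ U = {x88, x89, x90, x91, x92} — both open, so U is clopen.
  U = {x91, x93}, X ∖ U = {x88, x89, x90, x92} — both open, so U is clopen.
  U = {x88, x89, x90, x92}, X ∖ U = {x91, x93} — both open, so U is clopen.
  U = {x88, x89, x90, x91, x92}, X ∖ U = {x93} — both open, so U is clopen.
  U = {x88, x89, x90, x92, x93}, X ∖ U = {x91} — both open, so U is clopen.
  U = {x88, x89, x90, x91, x92, x93}, X ∖ U = ∅ — both open, so U is clopen.
Nontrivial clopen(s) exist: e.g. {x93}. So (X, τ) is disconnected.
Compute connected components by grouping points that agree on all clopens:
  component: {x91}
  component: {x93}
  component: {x88, x89, x90, x92}


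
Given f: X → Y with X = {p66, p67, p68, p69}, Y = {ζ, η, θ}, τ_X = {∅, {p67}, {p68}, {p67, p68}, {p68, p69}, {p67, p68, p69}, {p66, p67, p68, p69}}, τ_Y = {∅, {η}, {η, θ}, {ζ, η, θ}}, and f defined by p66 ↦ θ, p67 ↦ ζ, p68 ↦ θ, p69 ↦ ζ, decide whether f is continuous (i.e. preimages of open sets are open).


f is NOT continuous.

Compute f^{-1}(U) for each U ∈ τ_Y:
  U = ∅: f^{-1}(U) = ∅ ∈ τ_X ✓.
  U = {η}: f^{-1}(U) = ∅ ∈ τ_X ✓.
  U = {η, θ}: f^{-1}(U) = {p66, p68} ∉ τ_X ✗.
  U = {ζ, η, θ}: f^{-1}(U) = {p66, p67, p68, p69} ∈ τ_X ✓.
Found U = {η, θ} with f^{-1}(U) = {p66, p68} not in τ_X. Therefore f is NOT continuous.


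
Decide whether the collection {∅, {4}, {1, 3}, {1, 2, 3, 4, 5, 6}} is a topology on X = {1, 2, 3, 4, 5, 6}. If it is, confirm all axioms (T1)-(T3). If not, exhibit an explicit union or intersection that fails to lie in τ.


τ is NOT a topology on X.

Axiom (T1): ∅ ∈ τ? Yes; X ∈ τ? Yes.
Axiom (T2/T3): check pairwise unions and intersections of members of τ.
Counterexample for (T2): {4} ∪ {1, 3} = {1, 3, 4} ∉ τ. Therefore τ is NOT a topology.


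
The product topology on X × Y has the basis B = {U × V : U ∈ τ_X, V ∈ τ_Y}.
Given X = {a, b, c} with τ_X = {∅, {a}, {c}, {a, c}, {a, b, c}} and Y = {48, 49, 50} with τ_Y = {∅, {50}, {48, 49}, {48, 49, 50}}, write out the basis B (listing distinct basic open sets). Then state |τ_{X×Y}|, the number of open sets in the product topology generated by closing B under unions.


Basis B = {∅ × ∅, {a} × {50}, {c} × {50}, {a} × {48, 49}, {a, c} × {50}, {c} × {48, 49}, {a} × {48, 49, 50}, {a, b, c} × {50}, {c} × {48, 49, 50}, {a, c} × {48, 49}, {a, c} × {48, 49, 50}, {a, b, c} × {48, 49}, {a, b, c} × {48, 49, 50}}; |τ_{X×Y}| = 25.

Enumerate products U × V with U ∈ τ_X, V ∈ τ_Y (deduplicated):
  ∅ × ∅ = {} (∅)
  {a} × {50} = {(a,50)}
  {c} × {50} = {(c,50)}
  {a} × {48, 49} = {(a,48), (a,49)}
  {a, c} × {50} = {(a,50), (c,50)}
  {c} × {48, 49} = {(c,48), (c,49)}
  {a} × {48, 49, 50} = {(a,48), (a,49), (a,50)}
  {a, b, c} × {50} = {(a,50), (b,50), (c,50)}
  {c} × {48, 49, 50} = {(c,48), (c,49), (c,50)}
  {a, c} × {48, 49} = {(a,48), (a,49), (c,48), (c,49)}
  {a, c} × {48, 49, 50} = {(a,48), (a,49), (a,50), (c,48), (c,49), (c,50)}
  {a, b, c} × {48, 49} = {(a,48), (a,49), (b,48), (b,49), (c,48), (c,49)}
  {a, b, c} × {48, 49, 50} = {(a,48), (a,49), (a,50), (b,48), (b,49), (b,50), (c,48), (c,49), (c,50)}
These 13 distinct sets form the basis B.
Close under arbitrary unions to get τ_{X×Y}; counting gives |τ_{X×Y}| = 25.


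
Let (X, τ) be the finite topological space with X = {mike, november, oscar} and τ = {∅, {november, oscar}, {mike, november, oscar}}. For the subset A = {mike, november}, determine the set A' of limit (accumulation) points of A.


A' = {mike, oscar}

For each x ∈ X, list the open sets U ∈ τ with x ∈ U, then check whether U ∩ (A ∖ {x}) ≠ ∅ for every such U.
  x = mike: opens ∋ x are {mike, november, oscar}; each meets A ∖ {mike}, so x IS a limit point.
  x = november: open {november, oscar} ∋ x has {november, oscar} ∩ (A ∖ {november}) = ∅, so x is NOT a limit point.
  x = oscar: opens ∋ x are {november, oscar}, {mike, november, oscar}; each meets A ∖ {oscar}, so x IS a limit point.
Collecting: A' = {mike, oscar}.


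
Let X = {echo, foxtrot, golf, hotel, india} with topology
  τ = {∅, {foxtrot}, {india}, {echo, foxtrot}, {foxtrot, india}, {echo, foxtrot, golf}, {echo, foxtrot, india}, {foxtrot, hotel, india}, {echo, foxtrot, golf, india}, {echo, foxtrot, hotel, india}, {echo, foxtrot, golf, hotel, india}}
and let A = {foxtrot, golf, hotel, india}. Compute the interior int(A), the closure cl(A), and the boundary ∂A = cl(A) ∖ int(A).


int(A) = {foxtrot, hotel, india}, cl(A) = {echo, foxtrot, golf, hotel, india}, ∂A = {echo, golf}.

Closed sets in (X, τ) are complements of opens:
  closed(X, τ) = {∅, {golf}, {hotel}, {echo, golf}, {golf, hotel}, {hotel, india}, {echo, golf, hotel}, {golf, hotel, india}, {echo, foxtrot, golf, hotel}, {echo, golf, hotel, india}, {echo, foxtrot, golf, hotel, india}}.
int(A) = ⋃ {U ∈ τ : U ⊆ A}. Opens contained in A: ∅, {foxtrot}, {india}, {foxtrot, india}, {foxtrot, hotel, india}.
Taking the union of these: int(A) = {foxtrot, hotel, india}.
cl(A) = ⋂ {C closed : A ⊆ C}. Closed sets containing A: {echo, foxtrot, golf, hotel, india}.
Intersecting these: cl(A) = {echo, foxtrot, golf, hotel, india}.
∂A = cl(A) ∖ int(A) = {echo, foxtrot, golf, hotel, india} ∖ {foxtrot, hotel, india} = {echo, golf}.


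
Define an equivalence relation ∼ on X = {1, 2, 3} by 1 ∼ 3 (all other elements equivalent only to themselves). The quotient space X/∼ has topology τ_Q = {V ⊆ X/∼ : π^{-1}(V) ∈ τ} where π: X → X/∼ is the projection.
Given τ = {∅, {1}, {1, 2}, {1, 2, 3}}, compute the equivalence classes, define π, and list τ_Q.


X/∼ = {[1=3], [2]}; |τ_Q| = 2.

Equivalence classes: [1=3], [2].
Quotient map π: X → X/∼ sends 1 ↦ [1=3], 2 ↦ [2], 3 ↦ [1=3].
For each subset V ⊆ X/∼, compute π^{-1}(V) ⊆ X and check whether π^{-1}(V) ∈ τ. V is open in τ_Q iff π^{-1}(V) ∈ τ.
  V = {}: π^{-1}(V) = ∅ ∈ τ ✓.
  V = {[1=3]}: π^{-1}(V) = {1, 3} ∉ τ ✗.
  V = {[2]}: π^{-1}(V) = {2} ∉ τ ✗.
  V = {[1=3], [2]}: π^{-1}(V) = {1, 2, 3} ∈ τ ✓.
Open sets in the quotient: τ_Q = {{}, {[1=3], [2]}} (2 elements).


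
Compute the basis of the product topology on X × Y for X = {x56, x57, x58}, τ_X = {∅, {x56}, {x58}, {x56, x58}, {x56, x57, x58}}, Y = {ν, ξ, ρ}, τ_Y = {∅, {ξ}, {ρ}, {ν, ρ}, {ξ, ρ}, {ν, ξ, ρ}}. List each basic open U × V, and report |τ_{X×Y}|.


Basis B = {∅ × ∅, {x56} × {ξ}, {x56} × {ρ}, {x58} × {ξ}, {x58} × {ρ}, {x56} × {ν, ρ}, {x56} × {ξ, ρ}, {x56, x58} × {ξ}, {x56, x58} × {ρ}, {x58} × {ν, ρ}, {x58} × {ξ, ρ}, {x56} × {ν, ξ, ρ}, {x56, x57, x58} × {ξ}, {x56, x57, x58} × {ρ}, {x58} × {ν, ξ, ρ}, {x56, x58} × {ν, ρ}, {x56, x58} × {ξ, ρ}, {x56, x58} × {ν, ξ, ρ}, {x56, x57, x58} × {ν, ρ}, {x56, x57, x58} × {ξ, ρ}, {x56, x57, x58} × {ν, ξ, ρ}}; |τ_{X×Y}| = 70.

Enumerate products U × V with U ∈ τ_X, V ∈ τ_Y (deduplicated):
  ∅ × ∅ = {} (∅)
  {x56} × {ξ} = {(x56,ξ)}
  {x56} × {ρ} = {(x56,ρ)}
  {x58} × {ξ} = {(x58,ξ)}
  {x58} × {ρ} = {(x58,ρ)}
  {x56} × {ν, ρ} = {(x56,ν), (x56,ρ)}
  {x56} × {ξ, ρ} = {(x56,ξ), (x56,ρ)}
  {x56, x58} × {ξ} = {(x56,ξ), (x58,ξ)}
  {x56, x58} × {ρ} = {(x56,ρ), (x58,ρ)}
  {x58} × {ν, ρ} = {(x58,ν), (x58,ρ)}
  {x58} × {ξ, ρ} = {(x58,ξ), (x58,ρ)}
  {x56} × {ν, ξ, ρ} = {(x56,ν), (x56,ξ), (x56,ρ)}
  {x56, x57, x58} × {ξ} = {(x56,ξ), (x57,ξ), (x58,ξ)}
  {x56, x57, x58} × {ρ} = {(x56,ρ), (x57,ρ), (x58,ρ)}
  {x58} × {ν, ξ, ρ} = {(x58,ν), (x58,ξ), (x58,ρ)}
  {x56, x58} × {ν, ρ} = {(x56,ν), (x56,ρ), (x58,ν), (x58,ρ)}
  {x56, x58} × {ξ, ρ} = {(x56,ξ), (x56,ρ), (x58,ξ), (x58,ρ)}
  {x56, x58} × {ν, ξ, ρ} = {(x56,ν), (x56,ξ), (x56,ρ), (x58,ν), (x58,ξ), (x58,ρ)}
  {x56, x57, x58} × {ν, ρ} = {(x56,ν), (x56,ρ), (x57,ν), (x57,ρ), (x58,ν), (x58,ρ)}
  {x56, x57, x58} × {ξ, ρ} = {(x56,ξ), (x56,ρ), (x57,ξ), (x57,ρ), (x58,ξ), (x58,ρ)}
  {x56, x57, x58} × {ν, ξ, ρ} = {(x56,ν), (x56,ξ), (x56,ρ), (x57,ν), (x57,ξ), (x57,ρ), (x58,ν), (x58,ξ), (x58,ρ)}
These 21 distinct sets form the basis B.
Close under arbitrary unions to get τ_{X×Y}; counting gives |τ_{X×Y}| = 70.


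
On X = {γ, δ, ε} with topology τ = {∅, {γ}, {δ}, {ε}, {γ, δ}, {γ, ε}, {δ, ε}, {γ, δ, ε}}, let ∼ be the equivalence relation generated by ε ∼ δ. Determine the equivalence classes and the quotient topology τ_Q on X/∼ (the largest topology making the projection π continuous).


X/∼ = {[γ], [δ=ε]}; |τ_Q| = 4.

Equivalence classes: [γ], [δ=ε].
Quotient map π: X → X/∼ sends γ ↦ [γ], δ ↦ [δ=ε], ε ↦ [δ=ε].
For each subset V ⊆ X/∼, compute π^{-1}(V) ⊆ X and check whether π^{-1}(V) ∈ τ. V is open in τ_Q iff π^{-1}(V) ∈ τ.
  V = {}: π^{-1}(V) = ∅ ∈ τ ✓.
  V = {[γ]}: π^{-1}(V) = {γ} ∈ τ ✓.
  V = {[δ=ε]}: π^{-1}(V) = {δ, ε} ∈ τ ✓.
  V = {[γ], [δ=ε]}: π^{-1}(V) = {γ, δ, ε} ∈ τ ✓.
Open sets in the quotient: τ_Q = {{}, {[γ]}, {[δ=ε]}, {[γ], [δ=ε]}} (4 elements).


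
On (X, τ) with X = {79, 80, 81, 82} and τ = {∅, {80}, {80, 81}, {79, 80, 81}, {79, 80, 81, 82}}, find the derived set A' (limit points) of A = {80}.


A' = {79, 81, 82}

For each x ∈ X, list the open sets U ∈ τ with x ∈ U, then check whether U ∩ (A ∖ {x}) ≠ ∅ for every such U.
  x = 79: opens ∋ x are {79, 80, 81}, {79, 80, 81, 82}; each meets A ∖ {79}, so x IS a limit point.
  x = 80: open {80} ∋ x has {80} ∩ (A ∖ {80}) = ∅, so x is NOT a limit point.
  x = 81: opens ∋ x are {80, 81}, {79, 80, 81}, {79, 80, 81, 82}; each meets A ∖ {81}, so x IS a limit point.
  x = 82: opens ∋ x are {79, 80, 81, 82}; each meets A ∖ {82}, so x IS a limit point.
Collecting: A' = {79, 81, 82}.


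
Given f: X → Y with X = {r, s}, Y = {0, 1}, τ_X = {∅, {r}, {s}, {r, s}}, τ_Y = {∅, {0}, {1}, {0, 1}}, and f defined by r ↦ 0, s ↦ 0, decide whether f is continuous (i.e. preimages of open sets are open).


f IS continuous.

Compute f^{-1}(U) for each U ∈ τ_Y:
  U = ∅: f^{-1}(U) = ∅ ∈ τ_X ✓.
  U = {0}: f^{-1}(U) = {r, s} ∈ τ_X ✓.
  U = {1}: f^{-1}(U) = ∅ ∈ τ_X ✓.
  U = {0, 1}: f^{-1}(U) = {r, s} ∈ τ_X ✓.
Every preimage lies in τ_X, so f IS continuous.


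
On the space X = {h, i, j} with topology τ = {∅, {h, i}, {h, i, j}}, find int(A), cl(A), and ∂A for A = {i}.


int(A) = ∅, cl(A) = {h, i, j}, ∂A = {h, i, j}.

Closed sets in (X, τ) are complements of opens:
  closed(X, τ) = {∅, {j}, {h, i, j}}.
int(A) = ⋃ {U ∈ τ : U ⊆ A}. Opens contained in A: ∅.
Taking the union of these: int(A) = ∅.
cl(A) = ⋂ {C closed : A ⊆ C}. Closed sets containing A: {h, i, j}.
Intersecting these: cl(A) = {h, i, j}.
∂A = cl(A) ∖ int(A) = {h, i, j} ∖ ∅ = {h, i, j}.


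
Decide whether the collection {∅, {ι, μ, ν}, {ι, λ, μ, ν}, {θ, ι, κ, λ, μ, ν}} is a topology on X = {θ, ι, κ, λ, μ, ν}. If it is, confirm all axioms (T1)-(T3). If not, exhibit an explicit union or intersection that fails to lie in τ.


τ IS a topology on X.

Axiom (T1): ∅ ∈ τ? Yes; X ∈ τ? Yes.
Axiom (T2/T3): check pairwise unions and intersections of members of τ.
All pairwise intersections and unions checked — each lies in τ. Therefore τ satisfies (T1), (T2), (T3): it IS a topology on X.


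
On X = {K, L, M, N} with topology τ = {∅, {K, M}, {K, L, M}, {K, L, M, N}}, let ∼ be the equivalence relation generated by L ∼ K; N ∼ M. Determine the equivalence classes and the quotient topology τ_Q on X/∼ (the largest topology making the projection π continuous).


X/∼ = {[K=L], [M=N]}; |τ_Q| = 2.

Equivalence classes: [K=L], [M=N].
Quotient map π: X → X/∼ sends K ↦ [K=L], L ↦ [K=L], M ↦ [M=N], N ↦ [M=N].
For each subset V ⊆ X/∼, compute π^{-1}(V) ⊆ X and check whether π^{-1}(V) ∈ τ. V is open in τ_Q iff π^{-1}(V) ∈ τ.
  V = {}: π^{-1}(V) = ∅ ∈ τ ✓.
  V = {[K=L]}: π^{-1}(V) = {K, L} ∉ τ ✗.
  V = {[M=N]}: π^{-1}(V) = {M, N} ∉ τ ✗.
  V = {[K=L], [M=N]}: π^{-1}(V) = {K, L, M, N} ∈ τ ✓.
Open sets in the quotient: τ_Q = {{}, {[K=L], [M=N]}} (2 elements).


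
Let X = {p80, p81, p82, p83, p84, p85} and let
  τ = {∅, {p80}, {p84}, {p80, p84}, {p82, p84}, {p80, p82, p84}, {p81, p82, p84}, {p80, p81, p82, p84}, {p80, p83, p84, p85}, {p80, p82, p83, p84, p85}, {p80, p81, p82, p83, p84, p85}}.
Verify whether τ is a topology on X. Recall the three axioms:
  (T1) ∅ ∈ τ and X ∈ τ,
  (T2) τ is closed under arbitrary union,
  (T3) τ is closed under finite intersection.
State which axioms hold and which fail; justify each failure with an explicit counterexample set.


τ IS a topology on X.

Axiom (T1): ∅ ∈ τ? Yes; X ∈ τ? Yes.
Axiom (T2/T3): check pairwise unions and intersections of members of τ.
All pairwise intersections and unions checked — each lies in τ. Therefore τ satisfies (T1), (T2), (T3): it IS a topology on X.


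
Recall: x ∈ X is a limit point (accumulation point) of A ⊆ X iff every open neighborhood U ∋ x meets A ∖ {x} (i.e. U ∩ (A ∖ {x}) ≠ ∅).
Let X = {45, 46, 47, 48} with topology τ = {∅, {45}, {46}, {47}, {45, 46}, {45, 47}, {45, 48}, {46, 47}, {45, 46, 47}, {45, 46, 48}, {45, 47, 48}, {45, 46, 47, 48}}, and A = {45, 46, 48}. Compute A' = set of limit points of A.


A' = {48}

For each x ∈ X, list the open sets U ∈ τ with x ∈ U, then check whether U ∩ (A ∖ {x}) ≠ ∅ for every such U.
  x = 45: open {45} ∋ x has {45} ∩ (A ∖ {45}) = ∅, so x is NOT a limit point.
  x = 46: open {46} ∋ x has {46} ∩ (A ∖ {46}) = ∅, so x is NOT a limit point.
  x = 47: open {47} ∋ x has {47} ∩ (A ∖ {47}) = ∅, so x is NOT a limit point.
  x = 48: opens ∋ x are {45, 48}, {45, 46, 48}, {45, 47, 48}, {45, 46, 47, 48}; each meets A ∖ {48}, so x IS a limit point.
Collecting: A' = {48}.


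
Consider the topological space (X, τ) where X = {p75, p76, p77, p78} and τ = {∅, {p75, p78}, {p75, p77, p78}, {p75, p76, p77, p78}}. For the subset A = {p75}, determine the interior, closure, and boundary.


int(A) = ∅, cl(A) = {p75, p76, p77, p78}, ∂A = {p75, p76, p77, p78}.

Closed sets in (X, τ) are complements of opens:
  closed(X, τ) = {∅, {p76}, {p76, p77}, {p75, p76, p77, p78}}.
int(A) = ⋃ {U ∈ τ : U ⊆ A}. Opens contained in A: ∅.
Taking the union of these: int(A) = ∅.
cl(A) = ⋂ {C closed : A ⊆ C}. Closed sets containing A: {p75, p76, p77, p78}.
Intersecting these: cl(A) = {p75, p76, p77, p78}.
∂A = cl(A) ∖ int(A) = {p75, p76, p77, p78} ∖ ∅ = {p75, p76, p77, p78}.


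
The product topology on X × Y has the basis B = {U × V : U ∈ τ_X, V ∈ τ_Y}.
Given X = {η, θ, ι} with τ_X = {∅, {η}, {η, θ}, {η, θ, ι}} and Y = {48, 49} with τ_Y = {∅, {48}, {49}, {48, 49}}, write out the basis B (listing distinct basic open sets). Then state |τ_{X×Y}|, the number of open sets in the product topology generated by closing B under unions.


Basis B = {∅ × ∅, {η} × {48}, {η} × {49}, {η} × {48, 49}, {η, θ} × {48}, {η, θ} × {49}, {η, θ, ι} × {48}, {η, θ, ι} × {49}, {η, θ} × {48, 49}, {η, θ, ι} × {48, 49}}; |τ_{X×Y}| = 16.

Enumerate products U × V with U ∈ τ_X, V ∈ τ_Y (deduplicated):
  ∅ × ∅ = {} (∅)
  {η} × {48} = {(η,48)}
  {η} × {49} = {(η,49)}
  {η} × {48, 49} = {(η,48), (η,49)}
  {η, θ} × {48} = {(η,48), (θ,48)}
  {η, θ} × {49} = {(η,49), (θ,49)}
  {η, θ, ι} × {48} = {(η,48), (θ,48), (ι,48)}
  {η, θ, ι} × {49} = {(η,49), (θ,49), (ι,49)}
  {η, θ} × {48, 49} = {(η,48), (η,49), (θ,48), (θ,49)}
  {η, θ, ι} × {48, 49} = {(η,48), (η,49), (θ,48), (θ,49), (ι,48), (ι,49)}
These 10 distinct sets form the basis B.
Close under arbitrary unions to get τ_{X×Y}; counting gives |τ_{X×Y}| = 16.


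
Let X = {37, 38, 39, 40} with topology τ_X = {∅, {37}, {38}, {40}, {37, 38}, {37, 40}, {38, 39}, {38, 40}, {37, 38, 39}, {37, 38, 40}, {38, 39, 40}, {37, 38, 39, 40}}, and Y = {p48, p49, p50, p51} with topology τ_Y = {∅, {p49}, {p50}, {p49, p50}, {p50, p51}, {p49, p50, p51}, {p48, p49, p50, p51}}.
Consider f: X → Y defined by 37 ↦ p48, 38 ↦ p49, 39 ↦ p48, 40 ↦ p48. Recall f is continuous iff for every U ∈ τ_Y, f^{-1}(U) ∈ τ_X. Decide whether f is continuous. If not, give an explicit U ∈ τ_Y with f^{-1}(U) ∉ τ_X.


f IS continuous.

Compute f^{-1}(U) for each U ∈ τ_Y:
  U = ∅: f^{-1}(U) = ∅ ∈ τ_X ✓.
  U = {p49}: f^{-1}(U) = {38} ∈ τ_X ✓.
  U = {p50}: f^{-1}(U) = ∅ ∈ τ_X ✓.
  U = {p49, p50}: f^{-1}(U) = {38} ∈ τ_X ✓.
  U = {p50, p51}: f^{-1}(U) = ∅ ∈ τ_X ✓.
  U = {p49, p50, p51}: f^{-1}(U) = {38} ∈ τ_X ✓.
  U = {p48, p49, p50, p51}: f^{-1}(U) = {37, 38, 39, 40} ∈ τ_X ✓.
Every preimage lies in τ_X, so f IS continuous.


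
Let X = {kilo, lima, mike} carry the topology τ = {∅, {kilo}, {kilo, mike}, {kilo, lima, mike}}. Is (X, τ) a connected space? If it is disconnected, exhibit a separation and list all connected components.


(X, τ) is connected.

Find clopen sets (U ∈ τ with X ∖ U ∈ τ):
  U = ∅, X ∖ U = {kilo, lima, mike} — both open, so U is clopen.
  U = {kilo, lima, mike}, X ∖ U = ∅ — both open, so U is clopen.
Only trivial clopens (∅ and X) exist, so (X, τ) is connected.
Compute connected components by grouping points that agree on all clopens:
  component: {kilo, lima, mike}


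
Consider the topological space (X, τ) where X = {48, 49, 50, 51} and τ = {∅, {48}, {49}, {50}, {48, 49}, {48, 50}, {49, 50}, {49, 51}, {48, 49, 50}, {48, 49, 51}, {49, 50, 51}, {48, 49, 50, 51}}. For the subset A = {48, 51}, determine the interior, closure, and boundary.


int(A) = {48}, cl(A) = {48, 51}, ∂A = {51}.

Closed sets in (X, τ) are complements of opens:
  closed(X, τ) = {∅, {48}, {50}, {51}, {48, 50}, {48, 51}, {49, 51}, {50, 51}, {48, 49, 51}, {48, 50, 51}, {49, 50, 51}, {48, 49, 50, 51}}.
int(A) = ⋃ {U ∈ τ : U ⊆ A}. Opens contained in A: ∅, {48}.
Taking the union of these: int(A) = {48}.
cl(A) = ⋂ {C closed : A ⊆ C}. Closed sets containing A: {48, 51}, {48, 49, 51}, {48, 50, 51}, {48, 49, 50, 51}.
Intersecting these: cl(A) = {48, 51}.
∂A = cl(A) ∖ int(A) = {48, 51} ∖ {48} = {51}.


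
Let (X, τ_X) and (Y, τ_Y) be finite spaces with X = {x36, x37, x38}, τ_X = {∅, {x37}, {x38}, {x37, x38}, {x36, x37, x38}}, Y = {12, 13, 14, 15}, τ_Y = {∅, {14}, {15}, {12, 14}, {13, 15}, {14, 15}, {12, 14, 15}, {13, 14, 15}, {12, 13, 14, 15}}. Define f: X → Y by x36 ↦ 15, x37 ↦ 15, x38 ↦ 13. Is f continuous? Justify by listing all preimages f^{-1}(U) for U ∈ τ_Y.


f is NOT continuous.

Compute f^{-1}(U) for each U ∈ τ_Y:
  U = ∅: f^{-1}(U) = ∅ ∈ τ_X ✓.
  U = {14}: f^{-1}(U) = ∅ ∈ τ_X ✓.
  U = {15}: f^{-1}(U) = {x36, x37} ∉ τ_X ✗.
  U = {12, 14}: f^{-1}(U) = ∅ ∈ τ_X ✓.
  U = {13, 15}: f^{-1}(U) = {x36, x37, x38} ∈ τ_X ✓.
  U = {14, 15}: f^{-1}(U) = {x36, x37} ∉ τ_X ✗.
  U = {12, 14, 15}: f^{-1}(U) = {x36, x37} ∉ τ_X ✗.
  U = {13, 14, 15}: f^{-1}(U) = {x36, x37, x38} ∈ τ_X ✓.
  U = {12, 13, 14, 15}: f^{-1}(U) = {x36, x37, x38} ∈ τ_X ✓.
Found U = {15} with f^{-1}(U) = {x36, x37} not in τ_X. Therefore f is NOT continuous.


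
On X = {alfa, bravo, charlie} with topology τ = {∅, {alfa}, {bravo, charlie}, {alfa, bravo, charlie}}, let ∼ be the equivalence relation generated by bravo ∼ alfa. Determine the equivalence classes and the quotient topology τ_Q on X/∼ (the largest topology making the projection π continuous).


X/∼ = {[alfa=bravo], [charlie]}; |τ_Q| = 2.

Equivalence classes: [alfa=bravo], [charlie].
Quotient map π: X → X/∼ sends alfa ↦ [alfa=bravo], bravo ↦ [alfa=bravo], charlie ↦ [charlie].
For each subset V ⊆ X/∼, compute π^{-1}(V) ⊆ X and check whether π^{-1}(V) ∈ τ. V is open in τ_Q iff π^{-1}(V) ∈ τ.
  V = {}: π^{-1}(V) = ∅ ∈ τ ✓.
  V = {[alfa=bravo]}: π^{-1}(V) = {alfa, bravo} ∉ τ ✗.
  V = {[charlie]}: π^{-1}(V) = {charlie} ∉ τ ✗.
  V = {[alfa=bravo], [charlie]}: π^{-1}(V) = {alfa, bravo, charlie} ∈ τ ✓.
Open sets in the quotient: τ_Q = {{}, {[alfa=bravo], [charlie]}} (2 elements).


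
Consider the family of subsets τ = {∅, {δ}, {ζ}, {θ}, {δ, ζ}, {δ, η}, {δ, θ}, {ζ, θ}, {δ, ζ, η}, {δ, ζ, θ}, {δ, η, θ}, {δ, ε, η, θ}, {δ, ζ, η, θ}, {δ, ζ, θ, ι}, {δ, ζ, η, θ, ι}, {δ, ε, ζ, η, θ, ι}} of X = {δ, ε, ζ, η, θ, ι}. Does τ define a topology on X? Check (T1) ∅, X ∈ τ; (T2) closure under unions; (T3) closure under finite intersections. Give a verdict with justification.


τ is NOT a topology on X.

Axiom (T1): ∅ ∈ τ? Yes; X ∈ τ? Yes.
Axiom (T2/T3): check pairwise unions and intersections of members of τ.
Counterexample for (T2): {ζ} ∪ {δ, ε, η, θ} = {δ, ε, ζ, η, θ} ∉ τ. Therefore τ is NOT a topology.


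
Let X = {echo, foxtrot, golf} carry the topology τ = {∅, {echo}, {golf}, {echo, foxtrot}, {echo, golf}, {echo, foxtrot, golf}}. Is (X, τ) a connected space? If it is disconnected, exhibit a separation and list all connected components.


(X, τ) is disconnected; components = [{golf}, {echo, foxtrot}].

Find clopen sets (U ∈ τ with X ∖ U ∈ τ):
  U = ∅, X ∖ U = {echo, foxtrot, golf} — both open, so U is clopen.
  U = {golf}, X ∖ U = {echo, foxtrot} — both open, so U is clopen.
  U = {echo, foxtrot}, X ∖ U = {golf} — both open, so U is clopen.
  U = {echo, foxtrot, golf}, X ∖ U = ∅ — both open, so U is clopen.
Nontrivial clopen(s) exist: e.g. {golf}. So (X, τ) is disconnected.
Compute connected components by grouping points that agree on all clopens:
  component: {golf}
  component: {echo, foxtrot}


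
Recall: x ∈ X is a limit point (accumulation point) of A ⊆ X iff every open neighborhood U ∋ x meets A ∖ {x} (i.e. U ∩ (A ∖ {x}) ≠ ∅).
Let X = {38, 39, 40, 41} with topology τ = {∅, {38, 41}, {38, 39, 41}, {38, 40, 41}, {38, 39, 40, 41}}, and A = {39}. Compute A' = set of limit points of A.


A' = ∅

For each x ∈ X, list the open sets U ∈ τ with x ∈ U, then check whether U ∩ (A ∖ {x}) ≠ ∅ for every such U.
  x = 38: open {38, 41} ∋ x has {38, 41} ∩ (A ∖ {38}) = ∅, so x is NOT a limit point.
  x = 39: open {38, 39, 41} ∋ x has {38, 39, 41} ∩ (A ∖ {39}) = ∅, so x is NOT a limit point.
  x = 40: open {38, 40, 41} ∋ x has {38, 40, 41} ∩ (A ∖ {40}) = ∅, so x is NOT a limit point.
  x = 41: open {38, 41} ∋ x has {38, 41} ∩ (A ∖ {41}) = ∅, so x is NOT a limit point.
Collecting: A' = ∅.


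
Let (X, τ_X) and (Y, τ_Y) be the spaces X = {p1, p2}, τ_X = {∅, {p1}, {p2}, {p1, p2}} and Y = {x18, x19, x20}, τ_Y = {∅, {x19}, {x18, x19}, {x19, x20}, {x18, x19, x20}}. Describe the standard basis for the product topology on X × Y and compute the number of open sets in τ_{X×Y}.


Basis B = {∅ × ∅, {p1} × {x19}, {p2} × {x19}, {p1} × {x18, x19}, {p1} × {x19, x20}, {p1, p2} × {x19}, {p2} × {x18, x19}, {p2} × {x19, x20}, {p1} × {x18, x19, x20}, {p2} × {x18, x19, x20}, {p1, p2} × {x18, x19}, {p1, p2} × {x19, x20}, {p1, p2} × {x18, x19, x20}}; |τ_{X×Y}| = 25.

Enumerate products U × V with U ∈ τ_X, V ∈ τ_Y (deduplicated):
  ∅ × ∅ = {} (∅)
  {p1} × {x19} = {(p1,x19)}
  {p2} × {x19} = {(p2,x19)}
  {p1} × {x18, x19} = {(p1,x18), (p1,x19)}
  {p1} × {x19, x20} = {(p1,x19), (p1,x20)}
  {p1, p2} × {x19} = {(p1,x19), (p2,x19)}
  {p2} × {x18, x19} = {(p2,x18), (p2,x19)}
  {p2} × {x19, x20} = {(p2,x19), (p2,x20)}
  {p1} × {x18, x19, x20} = {(p1,x18), (p1,x19), (p1,x20)}
  {p2} × {x18, x19, x20} = {(p2,x18), (p2,x19), (p2,x20)}
  {p1, p2} × {x18, x19} = {(p1,x18), (p1,x19), (p2,x18), (p2,x19)}
  {p1, p2} × {x19, x20} = {(p1,x19), (p1,x20), (p2,x19), (p2,x20)}
  {p1, p2} × {x18, x19, x20} = {(p1,x18), (p1,x19), (p1,x20), (p2,x18), (p2,x19), (p2,x20)}
These 13 distinct sets form the basis B.
Close under arbitrary unions to get τ_{X×Y}; counting gives |τ_{X×Y}| = 25.


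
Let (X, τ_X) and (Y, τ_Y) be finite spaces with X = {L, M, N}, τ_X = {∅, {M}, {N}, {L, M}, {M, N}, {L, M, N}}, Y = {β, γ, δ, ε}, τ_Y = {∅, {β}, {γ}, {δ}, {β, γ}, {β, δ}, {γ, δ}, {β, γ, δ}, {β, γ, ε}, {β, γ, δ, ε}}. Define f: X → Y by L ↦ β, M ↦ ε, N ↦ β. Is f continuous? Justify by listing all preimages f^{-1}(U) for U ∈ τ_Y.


f is NOT continuous.

Compute f^{-1}(U) for each U ∈ τ_Y:
  U = ∅: f^{-1}(U) = ∅ ∈ τ_X ✓.
  U = {β}: f^{-1}(U) = {L, N} ∉ τ_X ✗.
  U = {γ}: f^{-1}(U) = ∅ ∈ τ_X ✓.
  U = {δ}: f^{-1}(U) = ∅ ∈ τ_X ✓.
  U = {β, γ}: f^{-1}(U) = {L, N} ∉ τ_X ✗.
  U = {β, δ}: f^{-1}(U) = {L, N} ∉ τ_X ✗.
  U = {γ, δ}: f^{-1}(U) = ∅ ∈ τ_X ✓.
  U = {β, γ, δ}: f^{-1}(U) = {L, N} ∉ τ_X ✗.
  U = {β, γ, ε}: f^{-1}(U) = {L, M, N} ∈ τ_X ✓.
  U = {β, γ, δ, ε}: f^{-1}(U) = {L, M, N} ∈ τ_X ✓.
Found U = {β} with f^{-1}(U) = {L, N} not in τ_X. Therefore f is NOT continuous.


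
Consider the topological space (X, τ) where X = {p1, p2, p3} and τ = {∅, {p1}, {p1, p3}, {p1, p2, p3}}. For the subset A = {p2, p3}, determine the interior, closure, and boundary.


int(A) = ∅, cl(A) = {p2, p3}, ∂A = {p2, p3}.

Closed sets in (X, τ) are complements of opens:
  closed(X, τ) = {∅, {p2}, {p2, p3}, {p1, p2, p3}}.
int(A) = ⋃ {U ∈ τ : U ⊆ A}. Opens contained in A: ∅.
Taking the union of these: int(A) = ∅.
cl(A) = ⋂ {C closed : A ⊆ C}. Closed sets containing A: {p2, p3}, {p1, p2, p3}.
Intersecting these: cl(A) = {p2, p3}.
∂A = cl(A) ∖ int(A) = {p2, p3} ∖ ∅ = {p2, p3}.


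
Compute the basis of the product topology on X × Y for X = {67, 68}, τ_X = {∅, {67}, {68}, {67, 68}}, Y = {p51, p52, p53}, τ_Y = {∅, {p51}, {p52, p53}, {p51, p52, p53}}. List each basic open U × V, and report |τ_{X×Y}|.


Basis B = {∅ × ∅, {67} × {p51}, {68} × {p51}, {67, 68} × {p51}, {67} × {p52, p53}, {68} × {p52, p53}, {67} × {p51, p52, p53}, {68} × {p51, p52, p53}, {67, 68} × {p52, p53}, {67, 68} × {p51, p52, p53}}; |τ_{X×Y}| = 16.

Enumerate products U × V with U ∈ τ_X, V ∈ τ_Y (deduplicated):
  ∅ × ∅ = {} (∅)
  {67} × {p51} = {(67,p51)}
  {68} × {p51} = {(68,p51)}
  {67, 68} × {p51} = {(67,p51), (68,p51)}
  {67} × {p52, p53} = {(67,p52), (67,p53)}
  {68} × {p52, p53} = {(68,p52), (68,p53)}
  {67} × {p51, p52, p53} = {(67,p51), (67,p52), (67,p53)}
  {68} × {p51, p52, p53} = {(68,p51), (68,p52), (68,p53)}
  {67, 68} × {p52, p53} = {(67,p52), (67,p53), (68,p52), (68,p53)}
  {67, 68} × {p51, p52, p53} = {(67,p51), (67,p52), (67,p53), (68,p51), (68,p52), (68,p53)}
These 10 distinct sets form the basis B.
Close under arbitrary unions to get τ_{X×Y}; counting gives |τ_{X×Y}| = 16.


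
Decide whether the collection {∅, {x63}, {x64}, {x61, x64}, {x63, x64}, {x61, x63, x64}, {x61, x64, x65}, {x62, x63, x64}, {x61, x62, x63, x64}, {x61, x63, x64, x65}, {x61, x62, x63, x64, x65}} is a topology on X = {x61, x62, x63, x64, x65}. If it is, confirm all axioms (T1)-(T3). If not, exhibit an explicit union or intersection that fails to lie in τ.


τ IS a topology on X.

Axiom (T1): ∅ ∈ τ? Yes; X ∈ τ? Yes.
Axiom (T2/T3): check pairwise unions and intersections of members of τ.
All pairwise intersections and unions checked — each lies in τ. Therefore τ satisfies (T1), (T2), (T3): it IS a topology on X.


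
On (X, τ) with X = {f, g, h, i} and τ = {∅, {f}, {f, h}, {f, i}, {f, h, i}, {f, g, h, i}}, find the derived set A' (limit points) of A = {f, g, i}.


A' = {g, h, i}

For each x ∈ X, list the open sets U ∈ τ with x ∈ U, then check whether U ∩ (A ∖ {x}) ≠ ∅ for every such U.
  x = f: open {f} ∋ x has {f} ∩ (A ∖ {f}) = ∅, so x is NOT a limit point.
  x = g: opens ∋ x are {f, g, h, i}; each meets A ∖ {g}, so x IS a limit point.
  x = h: opens ∋ x are {f, h}, {f, h, i}, {f, g, h, i}; each meets A ∖ {h}, so x IS a limit point.
  x = i: opens ∋ x are {f, i}, {f, h, i}, {f, g, h, i}; each meets A ∖ {i}, so x IS a limit point.
Collecting: A' = {g, h, i}.


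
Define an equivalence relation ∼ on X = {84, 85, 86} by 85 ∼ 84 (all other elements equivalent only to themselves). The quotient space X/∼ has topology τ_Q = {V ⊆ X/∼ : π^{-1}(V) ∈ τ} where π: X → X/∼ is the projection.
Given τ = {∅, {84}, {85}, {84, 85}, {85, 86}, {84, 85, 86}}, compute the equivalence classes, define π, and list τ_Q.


X/∼ = {[84=85], [86]}; |τ_Q| = 3.

Equivalence classes: [84=85], [86].
Quotient map π: X → X/∼ sends 84 ↦ [84=85], 85 ↦ [84=85], 86 ↦ [86].
For each subset V ⊆ X/∼, compute π^{-1}(V) ⊆ X and check whether π^{-1}(V) ∈ τ. V is open in τ_Q iff π^{-1}(V) ∈ τ.
  V = {}: π^{-1}(V) = ∅ ∈ τ ✓.
  V = {[84=85]}: π^{-1}(V) = {84, 85} ∈ τ ✓.
  V = {[86]}: π^{-1}(V) = {86} ∉ τ ✗.
  V = {[84=85], [86]}: π^{-1}(V) = {84, 85, 86} ∈ τ ✓.
Open sets in the quotient: τ_Q = {{}, {[84=85]}, {[84=85], [86]}} (3 elements).


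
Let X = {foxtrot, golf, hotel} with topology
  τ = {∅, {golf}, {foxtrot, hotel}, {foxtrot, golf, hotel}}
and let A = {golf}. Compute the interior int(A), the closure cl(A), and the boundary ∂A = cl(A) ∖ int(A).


int(A) = {golf}, cl(A) = {golf}, ∂A = ∅.

Closed sets in (X, τ) are complements of opens:
  closed(X, τ) = {∅, {golf}, {foxtrot, hotel}, {foxtrot, golf, hotel}}.
int(A) = ⋃ {U ∈ τ : U ⊆ A}. Opens contained in A: ∅, {golf}.
Taking the union of these: int(A) = {golf}.
cl(A) = ⋂ {C closed : A ⊆ C}. Closed sets containing A: {golf}, {foxtrot, golf, hotel}.
Intersecting these: cl(A) = {golf}.
∂A = cl(A) ∖ int(A) = {golf} ∖ {golf} = ∅.


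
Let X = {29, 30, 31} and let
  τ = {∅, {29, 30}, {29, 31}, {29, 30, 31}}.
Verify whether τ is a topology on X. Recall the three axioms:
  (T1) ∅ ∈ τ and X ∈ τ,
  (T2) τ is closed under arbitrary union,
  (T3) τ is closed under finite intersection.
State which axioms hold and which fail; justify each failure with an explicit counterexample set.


τ is NOT a topology on X.

Axiom (T1): ∅ ∈ τ? Yes; X ∈ τ? Yes.
Axiom (T2/T3): check pairwise unions and intersections of members of τ.
Counterexample for (T3): {29, 30} ∩ {29, 31} = {29} ∉ τ. Therefore τ is NOT a topology.


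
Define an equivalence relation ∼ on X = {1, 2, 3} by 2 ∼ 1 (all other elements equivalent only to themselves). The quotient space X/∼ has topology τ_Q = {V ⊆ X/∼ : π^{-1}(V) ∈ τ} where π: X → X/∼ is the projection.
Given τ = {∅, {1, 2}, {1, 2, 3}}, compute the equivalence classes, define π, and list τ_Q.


X/∼ = {[1=2], [3]}; |τ_Q| = 3.

Equivalence classes: [1=2], [3].
Quotient map π: X → X/∼ sends 1 ↦ [1=2], 2 ↦ [1=2], 3 ↦ [3].
For each subset V ⊆ X/∼, compute π^{-1}(V) ⊆ X and check whether π^{-1}(V) ∈ τ. V is open in τ_Q iff π^{-1}(V) ∈ τ.
  V = {}: π^{-1}(V) = ∅ ∈ τ ✓.
  V = {[1=2]}: π^{-1}(V) = {1, 2} ∈ τ ✓.
  V = {[3]}: π^{-1}(V) = {3} ∉ τ ✗.
  V = {[1=2], [3]}: π^{-1}(V) = {1, 2, 3} ∈ τ ✓.
Open sets in the quotient: τ_Q = {{}, {[1=2]}, {[1=2], [3]}} (3 elements).
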